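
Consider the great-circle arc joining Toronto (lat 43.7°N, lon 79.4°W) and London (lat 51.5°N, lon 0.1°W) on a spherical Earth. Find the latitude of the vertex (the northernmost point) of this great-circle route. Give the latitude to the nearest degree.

The great circle lies in the plane with unit normal n̂ = (p₁ × p₂)/|p₁ × p₂|.
Here n̂_z ≈ +0.566; the vertex latitude is φ_max = arccos|n̂_z| ≈ 55.5°.
Check via Clairaut: cos φ_max = |cos φ₁| · sin C = cos(43.7°)·sin(51.5°) ≈ 0.566, again giving ≈ 55.5°.

≈ 56°N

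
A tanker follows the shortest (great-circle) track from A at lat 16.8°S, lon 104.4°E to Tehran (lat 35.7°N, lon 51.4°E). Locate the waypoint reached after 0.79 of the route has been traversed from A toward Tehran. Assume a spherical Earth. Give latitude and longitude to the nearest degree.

From cos δ = sin φ₁ sin φ₂ + cos φ₁ cos φ₂ cos Δλ, the central angle is δ ≈ 1.267 rad (72.6°).
Interpolate at f = 0.79 with slerp weights a = sin((1−f)δ)/sin δ ≈ 0.276, b = sin(fδ)/sin δ ≈ 0.882.
p = a·p₁ + b·p₂ ≈ (0.381, 0.816, 0.435); φ = arcsin(p_z) ≈ 25.80°, λ = atan2(p_y, p_x) ≈ 64.93°.

≈ lat 26°N, lon 65°E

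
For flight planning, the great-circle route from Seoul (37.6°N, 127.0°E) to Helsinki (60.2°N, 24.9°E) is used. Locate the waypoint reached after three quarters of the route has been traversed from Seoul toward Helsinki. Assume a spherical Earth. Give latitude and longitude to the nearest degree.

≈ 65°N, 58°E

Convert each endpoint to a unit vector on the sphere (x = cos φ cos λ, y = cos φ sin λ, z = sin φ).
The central angle between the endpoints is δ = arccos(p₁·p₂) ≈ 1.107 rad (63.5°).
Interpolate at f = 3/4 with slerp weights a = sin((1−f)δ)/sin δ ≈ 0.306, b = sin(fδ)/sin δ ≈ 0.825.
p = a·p₁ + b·p₂ ≈ (0.226, 0.366, 0.903); φ = arcsin(p_z) ≈ 64.51°, λ = atan2(p_y, p_x) ≈ 58.27°.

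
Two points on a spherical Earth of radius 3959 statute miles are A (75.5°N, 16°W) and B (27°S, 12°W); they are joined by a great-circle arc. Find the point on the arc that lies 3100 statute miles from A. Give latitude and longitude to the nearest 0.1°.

≈ (30.7°N, 13.0°W)

Convert each endpoint to a unit vector on the sphere (x = cos φ cos λ, y = cos φ sin λ, z = sin φ).
The central angle between the endpoints is δ = arccos(p₁·p₂) ≈ 1.790 rad (102.5°). The total great-circle distance is δ·R ≈ 1.790 × 3959 ≈ 7085 mi, so the target fraction is f = 3100/7085 ≈ 0.438.
Interpolate at f ≈ 0.438 with slerp weights a = sin((1−f)δ)/sin δ ≈ 0.866, b = sin(fδ)/sin δ ≈ 0.723.
p = a·p₁ + b·p₂ ≈ (0.838, -0.194, 0.510); φ = arcsin(p_z) ≈ 30.66°, λ = atan2(p_y, p_x) ≈ -13.01°.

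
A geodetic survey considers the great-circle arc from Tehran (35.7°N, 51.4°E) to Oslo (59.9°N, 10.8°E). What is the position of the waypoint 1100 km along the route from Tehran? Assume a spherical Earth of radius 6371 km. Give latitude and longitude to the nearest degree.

≈ 44°N, 44°E

Write both endpoints as unit vectors p₁, p₂ with components (cos φ cos λ, cos φ sin λ, sin φ).
The central angle between the endpoints is δ = arccos(p₁·p₂) ≈ 0.620 rad (35.5°). The total great-circle distance is δ·R ≈ 0.620 × 6371 ≈ 3948 km, so the target fraction is f = 1100/3948 ≈ 0.279.
Interpolate at f ≈ 0.279 with slerp weights a = sin((1−f)δ)/sin δ ≈ 0.744, b = sin(fδ)/sin δ ≈ 0.296.
p = a·p₁ + b·p₂ ≈ (0.523, 0.500, 0.690); φ = arcsin(p_z) ≈ 43.65°, λ = atan2(p_y, p_x) ≈ 43.73°.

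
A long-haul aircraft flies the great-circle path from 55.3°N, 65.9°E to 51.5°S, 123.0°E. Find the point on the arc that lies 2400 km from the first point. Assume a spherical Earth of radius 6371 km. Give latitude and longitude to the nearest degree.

The haversine formula gives a central angle δ ≈ 2.039 rad (116.8°) between the endpoints. The total great-circle distance is δ·R ≈ 2.039 × 6371 ≈ 12988 km, so the target fraction is f = 2400/12988 ≈ 0.185.
Interpolate at f ≈ 0.185 with slerp weights a = sin((1−f)δ)/sin δ ≈ 1.116, b = sin(fδ)/sin δ ≈ 0.412.
p = a·p₁ + b·p₂ ≈ (0.120, 0.795, 0.595); φ = arcsin(p_z) ≈ 36.49°, λ = atan2(p_y, p_x) ≈ 81.44°.

≈ 36°N, 81°E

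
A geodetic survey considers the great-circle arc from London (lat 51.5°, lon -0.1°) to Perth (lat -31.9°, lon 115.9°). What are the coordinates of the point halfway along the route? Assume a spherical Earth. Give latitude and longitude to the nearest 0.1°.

From cos δ = sin φ₁ sin φ₂ + cos φ₁ cos φ₂ cos Δλ, the central angle is δ ≈ 2.272 rad (130.2°).
Interpolate at f = 1/2 with slerp weights a = sin((1−f)δ)/sin δ ≈ 1.187, b = sin(fδ)/sin δ ≈ 1.187.
p = a·p₁ + b·p₂ ≈ (0.299, 0.905, 0.302); φ = arcsin(p_z) ≈ 17.56°, λ = atan2(p_y, p_x) ≈ 71.74°.

≈ lat 17.6°, lon 71.7°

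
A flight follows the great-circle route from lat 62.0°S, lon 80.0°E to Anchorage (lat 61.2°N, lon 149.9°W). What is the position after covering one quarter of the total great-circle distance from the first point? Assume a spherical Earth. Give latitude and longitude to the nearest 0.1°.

≈ lat 35.5°S, lon 126.7°E

Write both endpoints as unit vectors p₁, p₂ with components (cos φ cos λ, cos φ sin λ, sin φ).
The central angle between the endpoints is δ = arccos(p₁·p₂) ≈ 2.737 rad (156.8°).
Interpolate at f = 1/4 with slerp weights a = sin((1−f)δ)/sin δ ≈ 2.253, b = sin(fδ)/sin δ ≈ 1.607.
p = a·p₁ + b·p₂ ≈ (-0.486, 0.653, -0.580); φ = arcsin(p_z) ≈ -35.48°, λ = atan2(p_y, p_x) ≈ 126.67°.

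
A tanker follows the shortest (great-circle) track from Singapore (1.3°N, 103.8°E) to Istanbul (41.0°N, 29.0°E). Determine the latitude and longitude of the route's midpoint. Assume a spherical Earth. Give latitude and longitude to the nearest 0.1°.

From cos δ = sin φ₁ sin φ₂ + cos φ₁ cos φ₂ cos Δλ, the central angle is δ ≈ 1.356 rad (77.7°).
Interpolate at f = 1/2 with slerp weights a = sin((1−f)δ)/sin δ ≈ 0.642, b = sin(fδ)/sin δ ≈ 0.642.
p = a·p₁ + b·p₂ ≈ (0.271, 0.858, 0.436); φ = arcsin(p_z) ≈ 25.84°, λ = atan2(p_y, p_x) ≈ 72.49°.

≈ (25.8°N, 72.5°E)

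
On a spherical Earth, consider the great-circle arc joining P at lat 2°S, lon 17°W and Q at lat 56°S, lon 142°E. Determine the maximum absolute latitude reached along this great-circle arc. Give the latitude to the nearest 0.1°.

The great circle lies in the plane with unit normal n̂ = (p₁ × p₂)/|p₁ × p₂|.
Here n̂_z ≈ +0.230; the vertex latitude is φ_max = arccos|n̂_z| ≈ 76.7°.
Check via Clairaut: cos φ_max = |cos φ₁| · sin C = cos(2.0°)·sin(166.7°) ≈ 0.230, again giving ≈ 76.7°.

≈ 76.7°S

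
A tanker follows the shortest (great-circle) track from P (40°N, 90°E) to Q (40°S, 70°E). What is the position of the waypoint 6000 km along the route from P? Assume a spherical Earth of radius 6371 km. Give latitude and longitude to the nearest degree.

From cos δ = sin φ₁ sin φ₂ + cos φ₁ cos φ₂ cos Δλ, the central angle is δ ≈ 1.432 rad (82.1°). The total great-circle distance is δ·R ≈ 1.432 × 6371 ≈ 9124 km, so the target fraction is f = 6000/9124 ≈ 0.658.
Interpolate at f ≈ 0.658 with slerp weights a = sin((1−f)δ)/sin δ ≈ 0.475, b = sin(fδ)/sin δ ≈ 0.816.
p = a·p₁ + b·p₂ ≈ (0.214, 0.952, -0.219); φ = arcsin(p_z) ≈ -12.66°, λ = atan2(p_y, p_x) ≈ 77.34°.

≈ (13°S, 77°E)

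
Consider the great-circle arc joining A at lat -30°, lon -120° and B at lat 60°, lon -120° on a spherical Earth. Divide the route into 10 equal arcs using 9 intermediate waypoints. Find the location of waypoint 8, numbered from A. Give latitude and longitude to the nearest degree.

≈ lat 42°, lon -120°

Convert each endpoint to a unit vector on the sphere (x = cos φ cos λ, y = cos φ sin λ, z = sin φ).
The central angle between the endpoints is δ = arccos(p₁·p₂) ≈ 1.571 rad (90.0°).
Interpolate at f = 8/10 with slerp weights a = sin((1−f)δ)/sin δ ≈ 0.309, b = sin(fδ)/sin δ ≈ 0.951.
p = a·p₁ + b·p₂ ≈ (-0.372, -0.644, 0.669); φ = arcsin(p_z) ≈ 42.00°, λ = atan2(p_y, p_x) ≈ -120.00°.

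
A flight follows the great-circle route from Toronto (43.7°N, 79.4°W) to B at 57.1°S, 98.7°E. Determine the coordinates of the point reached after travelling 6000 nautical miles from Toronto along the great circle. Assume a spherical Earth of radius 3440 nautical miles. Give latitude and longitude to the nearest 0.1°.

The haversine formula gives a central angle δ ≈ 2.907 rad (166.5°) between the endpoints. The total great-circle distance is δ·R ≈ 2.907 × 3440 ≈ 9999 nmi, so the target fraction is f = 6000/9999 ≈ 0.600.
Interpolate at f ≈ 0.600 with slerp weights a = sin((1−f)δ)/sin δ ≈ 3.945, b = sin(fδ)/sin δ ≈ 4.234.
p = a·p₁ + b·p₂ ≈ (0.177, -0.530, -0.829); φ = arcsin(p_z) ≈ -56.01°, λ = atan2(p_y, p_x) ≈ -71.56°.

≈ 56.0°S, 71.6°W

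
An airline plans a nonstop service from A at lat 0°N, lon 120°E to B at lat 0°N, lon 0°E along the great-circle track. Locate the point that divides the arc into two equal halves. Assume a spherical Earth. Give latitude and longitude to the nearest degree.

Convert each endpoint to a unit vector on the sphere (x = cos φ cos λ, y = cos φ sin λ, z = sin φ).
The central angle between the endpoints is δ = arccos(p₁·p₂) ≈ 2.094 rad (120.0°).
Interpolate at f = 1/2 with slerp weights a = sin((1−f)δ)/sin δ ≈ 1.000, b = sin(fδ)/sin δ ≈ 1.000.
p = a·p₁ + b·p₂ ≈ (0.500, 0.866, 0.000); φ = arcsin(p_z) ≈ 0.00°, λ = atan2(p_y, p_x) ≈ 60.00°.

≈ lat 0°N, lon 60°E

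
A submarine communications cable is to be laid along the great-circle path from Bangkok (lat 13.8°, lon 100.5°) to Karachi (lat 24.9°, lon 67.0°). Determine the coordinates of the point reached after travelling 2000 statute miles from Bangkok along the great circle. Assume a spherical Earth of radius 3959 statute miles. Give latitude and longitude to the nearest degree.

The haversine formula gives a central angle δ ≈ 0.583 rad (33.4°) between the endpoints. The total great-circle distance is δ·R ≈ 0.583 × 3959 ≈ 2307 mi, so the target fraction is f = 2000/2307 ≈ 0.867.
Interpolate at f ≈ 0.867 with slerp weights a = sin((1−f)δ)/sin δ ≈ 0.141, b = sin(fδ)/sin δ ≈ 0.879.
p = a·p₁ + b·p₂ ≈ (0.287, 0.869, 0.404); φ = arcsin(p_z) ≈ 23.82°, λ = atan2(p_y, p_x) ≈ 71.73°.

≈ lat 24°, lon 72°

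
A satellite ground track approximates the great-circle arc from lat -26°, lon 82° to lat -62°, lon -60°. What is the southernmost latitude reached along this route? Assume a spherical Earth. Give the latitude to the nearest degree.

≈ -75°

The great circle lies in the plane with unit normal n̂ = (p₁ × p₂)/|p₁ × p₂|.
Here n̂_z ≈ -0.260; the vertex latitude is φ_max = arccos|n̂_z| ≈ 74.9°.
Check via Clairaut: cos φ_max = |cos φ₁| · sin C = cos(26.0°)·sin(163.2°) ≈ 0.260, again giving ≈ 74.9°.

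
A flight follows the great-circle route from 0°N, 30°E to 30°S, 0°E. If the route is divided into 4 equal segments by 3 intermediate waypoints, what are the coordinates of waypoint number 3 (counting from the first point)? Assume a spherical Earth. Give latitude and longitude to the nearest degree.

≈ 23°S, 8°E

Convert each endpoint to a unit vector on the sphere (x = cos φ cos λ, y = cos φ sin λ, z = sin φ).
The central angle between the endpoints is δ = arccos(p₁·p₂) ≈ 0.723 rad (41.4°).
Interpolate at f = 3/4 with slerp weights a = sin((1−f)δ)/sin δ ≈ 0.272, b = sin(fδ)/sin δ ≈ 0.780.
p = a·p₁ + b·p₂ ≈ (0.911, 0.136, -0.390); φ = arcsin(p_z) ≈ -22.95°, λ = atan2(p_y, p_x) ≈ 8.48°.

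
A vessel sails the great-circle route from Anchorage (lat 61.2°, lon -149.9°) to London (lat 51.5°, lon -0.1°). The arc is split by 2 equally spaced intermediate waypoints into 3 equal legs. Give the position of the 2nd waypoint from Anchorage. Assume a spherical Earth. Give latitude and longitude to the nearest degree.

≈ lat 72°, lon -18°

From cos δ = sin φ₁ sin φ₂ + cos φ₁ cos φ₂ cos Δλ, the central angle is δ ≈ 1.130 rad (64.7°).
Interpolate at f = 2/3 with slerp weights a = sin((1−f)δ)/sin δ ≈ 0.407, b = sin(fδ)/sin δ ≈ 0.756.
p = a·p₁ + b·p₂ ≈ (0.301, -0.099, 0.948); φ = arcsin(p_z) ≈ 71.51°, λ = atan2(p_y, p_x) ≈ -18.20°.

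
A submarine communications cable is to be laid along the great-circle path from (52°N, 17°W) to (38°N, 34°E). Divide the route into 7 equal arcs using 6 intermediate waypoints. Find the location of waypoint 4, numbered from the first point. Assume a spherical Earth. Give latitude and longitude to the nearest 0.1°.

Write both endpoints as unit vectors p₁, p₂ with components (cos φ cos λ, cos φ sin λ, sin φ).
The central angle between the endpoints is δ = arccos(p₁·p₂) ≈ 0.659 rad (37.8°).
Interpolate at f = 4/7 with slerp weights a = sin((1−f)δ)/sin δ ≈ 0.455, b = sin(fδ)/sin δ ≈ 0.601.
p = a·p₁ + b·p₂ ≈ (0.660, 0.183, 0.728); φ = arcsin(p_z) ≈ 46.75°, λ = atan2(p_y, p_x) ≈ 15.47°.

≈ (46.8°N, 15.5°E)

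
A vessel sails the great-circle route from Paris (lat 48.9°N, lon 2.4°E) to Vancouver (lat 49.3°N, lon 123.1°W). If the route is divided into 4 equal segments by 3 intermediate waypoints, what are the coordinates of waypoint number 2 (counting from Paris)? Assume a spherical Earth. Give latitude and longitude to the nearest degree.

Convert each endpoint to a unit vector on the sphere (x = cos φ cos λ, y = cos φ sin λ, z = sin φ).
The central angle between the endpoints is δ = arccos(p₁·p₂) ≈ 1.243 rad (71.2°).
Interpolate at f = 2/4 with slerp weights a = sin((1−f)δ)/sin δ ≈ 0.615, b = sin(fδ)/sin δ ≈ 0.615.
p = a·p₁ + b·p₂ ≈ (0.185, -0.319, 0.930); φ = arcsin(p_z) ≈ 68.36°, λ = atan2(p_y, p_x) ≈ -59.90°.

≈ lat 68°N, lon 60°W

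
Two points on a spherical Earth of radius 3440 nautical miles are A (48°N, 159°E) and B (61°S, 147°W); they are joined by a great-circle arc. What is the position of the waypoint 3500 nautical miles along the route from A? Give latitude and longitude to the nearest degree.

From cos δ = sin φ₁ sin φ₂ + cos φ₁ cos φ₂ cos Δλ, the central angle is δ ≈ 2.048 rad (117.3°). The total great-circle distance is δ·R ≈ 2.048 × 3440 ≈ 7045 nmi, so the target fraction is f = 3500/7045 ≈ 0.497.
Interpolate at f ≈ 0.497 with slerp weights a = sin((1−f)δ)/sin δ ≈ 0.965, b = sin(fδ)/sin δ ≈ 0.958.
p = a·p₁ + b·p₂ ≈ (-0.993, -0.021, -0.120); φ = arcsin(p_z) ≈ -6.90°, λ = atan2(p_y, p_x) ≈ -178.77°.

≈ (7°S, 179°W)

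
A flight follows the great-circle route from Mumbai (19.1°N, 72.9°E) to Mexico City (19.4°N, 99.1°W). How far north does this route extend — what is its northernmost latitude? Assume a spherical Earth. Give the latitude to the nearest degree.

The great circle lies in the plane with unit normal n̂ = (p₁ × p₂)/|p₁ × p₂|.
Here n̂_z ≈ -0.196; the vertex latitude is φ_max = arccos|n̂_z| ≈ 78.7°.
Check via Clairaut: cos φ_max = |cos φ₁| · sin C = cos(19.1°)·sin(12.0°) ≈ 0.196, again giving ≈ 78.7°.

≈ 79°N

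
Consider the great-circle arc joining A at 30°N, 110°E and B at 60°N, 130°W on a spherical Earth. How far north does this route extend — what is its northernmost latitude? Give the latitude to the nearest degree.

≈ 67°N

The great circle lies in the plane with unit normal n̂ = (p₁ × p₂)/|p₁ × p₂|.
Here n̂_z ≈ +0.384; the vertex latitude is φ_max = arccos|n̂_z| ≈ 67.4°.
Check via Clairaut: cos φ_max = |cos φ₁| · sin C = cos(30.0°)·sin(26.3°) ≈ 0.384, again giving ≈ 67.4°.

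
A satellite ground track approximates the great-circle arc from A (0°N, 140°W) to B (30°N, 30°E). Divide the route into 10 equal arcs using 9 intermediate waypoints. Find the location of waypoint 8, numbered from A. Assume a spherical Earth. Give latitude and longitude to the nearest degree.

From cos δ = sin φ₁ sin φ₂ + cos φ₁ cos φ₂ cos Δλ, the central angle is δ ≈ 2.592 rad (148.5°).
Interpolate at f = 8/10 with slerp weights a = sin((1−f)δ)/sin δ ≈ 0.949, b = sin(fδ)/sin δ ≈ 1.678.
p = a·p₁ + b·p₂ ≈ (0.531, 0.117, 0.839); φ = arcsin(p_z) ≈ 57.04°, λ = atan2(p_y, p_x) ≈ 12.37°.

≈ (57°N, 12°E)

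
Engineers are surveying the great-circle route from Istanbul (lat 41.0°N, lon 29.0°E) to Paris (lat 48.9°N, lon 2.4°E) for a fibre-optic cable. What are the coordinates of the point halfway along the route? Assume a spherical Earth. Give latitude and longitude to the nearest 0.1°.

Write both endpoints as unit vectors p₁, p₂ with components (cos φ cos λ, cos φ sin λ, sin φ).
The central angle between the endpoints is δ = arccos(p₁·p₂) ≈ 0.354 rad (20.3°).
Interpolate at f = 1/2 with slerp weights a = sin((1−f)δ)/sin δ ≈ 0.508, b = sin(fδ)/sin δ ≈ 0.508.
p = a·p₁ + b·p₂ ≈ (0.669, 0.200, 0.716); φ = arcsin(p_z) ≈ 45.72°, λ = atan2(p_y, p_x) ≈ 16.63°.

≈ lat 45.7°N, lon 16.6°E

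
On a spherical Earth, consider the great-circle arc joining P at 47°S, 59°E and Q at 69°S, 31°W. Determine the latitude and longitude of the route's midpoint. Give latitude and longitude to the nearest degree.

The haversine formula gives a central angle δ ≈ 0.819 rad (46.9°) between the endpoints.
Interpolate at f = 1/2 with slerp weights a = sin((1−f)δ)/sin δ ≈ 0.545, b = sin(fδ)/sin δ ≈ 0.545.
p = a·p₁ + b·p₂ ≈ (0.359, 0.218, -0.908); φ = arcsin(p_z) ≈ -65.17°, λ = atan2(p_y, p_x) ≈ 31.28°.

≈ 65°S, 31°E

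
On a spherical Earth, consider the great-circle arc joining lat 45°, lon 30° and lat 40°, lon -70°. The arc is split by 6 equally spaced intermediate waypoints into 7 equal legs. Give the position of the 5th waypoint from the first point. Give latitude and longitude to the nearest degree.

Write both endpoints as unit vectors p₁, p₂ with components (cos φ cos λ, cos φ sin λ, sin φ).
The central angle between the endpoints is δ = arccos(p₁·p₂) ≈ 1.202 rad (68.9°).
Interpolate at f = 5/7 with slerp weights a = sin((1−f)δ)/sin δ ≈ 0.361, b = sin(fδ)/sin δ ≈ 0.811.
p = a·p₁ + b·p₂ ≈ (0.434, -0.457, 0.777); φ = arcsin(p_z) ≈ 50.97°, λ = atan2(p_y, p_x) ≈ -46.47°.

≈ lat 51°, lon -46°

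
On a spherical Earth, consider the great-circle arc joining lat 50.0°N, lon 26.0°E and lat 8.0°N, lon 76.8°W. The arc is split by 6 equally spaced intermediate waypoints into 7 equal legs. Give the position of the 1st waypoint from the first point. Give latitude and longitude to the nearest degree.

≈ lat 52°N, lon 5°E

Write both endpoints as unit vectors p₁, p₂ with components (cos φ cos λ, cos φ sin λ, sin φ).
The central angle between the endpoints is δ = arccos(p₁·p₂) ≈ 1.605 rad (92.0°).
Interpolate at f = 1/7 with slerp weights a = sin((1−f)δ)/sin δ ≈ 0.982, b = sin(fδ)/sin δ ≈ 0.227.
p = a·p₁ + b·p₂ ≈ (0.619, 0.057, 0.784); φ = arcsin(p_z) ≈ 51.60°, λ = atan2(p_y, p_x) ≈ 5.29°.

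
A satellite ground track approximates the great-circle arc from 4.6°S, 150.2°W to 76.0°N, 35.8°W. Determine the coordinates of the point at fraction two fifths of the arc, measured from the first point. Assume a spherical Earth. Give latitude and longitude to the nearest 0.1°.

≈ 34.3°N, 140.1°W

From cos δ = sin φ₁ sin φ₂ + cos φ₁ cos φ₂ cos Δλ, the central angle is δ ≈ 1.749 rad (100.2°).
Interpolate at f = 2/5 with slerp weights a = sin((1−f)δ)/sin δ ≈ 0.881, b = sin(fδ)/sin δ ≈ 0.654.
p = a·p₁ + b·p₂ ≈ (-0.634, -0.529, 0.564); φ = arcsin(p_z) ≈ 34.35°, λ = atan2(p_y, p_x) ≈ -140.14°.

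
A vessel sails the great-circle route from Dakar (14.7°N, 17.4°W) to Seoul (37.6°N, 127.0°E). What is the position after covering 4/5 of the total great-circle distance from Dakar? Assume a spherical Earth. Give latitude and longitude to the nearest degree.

Convert each endpoint to a unit vector on the sphere (x = cos φ cos λ, y = cos φ sin λ, z = sin φ).
The central angle between the endpoints is δ = arccos(p₁·p₂) ≈ 2.058 rad (117.9°).
Interpolate at f = 4/5 with slerp weights a = sin((1−f)δ)/sin δ ≈ 0.453, b = sin(fδ)/sin δ ≈ 1.129.
p = a·p₁ + b·p₂ ≈ (-0.120, 0.583, 0.803); φ = arcsin(p_z) ≈ 53.46°, λ = atan2(p_y, p_x) ≈ 101.64°.

≈ (53°N, 102°E)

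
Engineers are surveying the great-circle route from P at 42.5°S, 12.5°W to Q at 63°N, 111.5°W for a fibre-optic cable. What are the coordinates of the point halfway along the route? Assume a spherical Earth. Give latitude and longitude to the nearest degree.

Convert each endpoint to a unit vector on the sphere (x = cos φ cos λ, y = cos φ sin λ, z = sin φ).
The central angle between the endpoints is δ = arccos(p₁·p₂) ≈ 2.284 rad (130.9°).
Interpolate at f = 1/2 with slerp weights a = sin((1−f)δ)/sin δ ≈ 1.203, b = sin(fδ)/sin δ ≈ 1.203.
p = a·p₁ + b·p₂ ≈ (0.666, -0.700, 0.259); φ = arcsin(p_z) ≈ 15.02°, λ = atan2(p_y, p_x) ≈ -46.44°.

≈ 15°N, 46°W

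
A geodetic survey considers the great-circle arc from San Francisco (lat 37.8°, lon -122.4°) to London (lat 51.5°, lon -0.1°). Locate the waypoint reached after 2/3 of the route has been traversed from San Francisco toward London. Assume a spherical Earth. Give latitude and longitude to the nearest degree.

The haversine formula gives a central angle δ ≈ 1.352 rad (77.5°) between the endpoints.
Interpolate at f = 2/3 with slerp weights a = sin((1−f)δ)/sin δ ≈ 0.446, b = sin(fδ)/sin δ ≈ 0.803.
p = a·p₁ + b·p₂ ≈ (0.311, -0.299, 0.902); φ = arcsin(p_z) ≈ 64.45°, λ = atan2(p_y, p_x) ≈ -43.82°.

≈ lat 64°, lon -44°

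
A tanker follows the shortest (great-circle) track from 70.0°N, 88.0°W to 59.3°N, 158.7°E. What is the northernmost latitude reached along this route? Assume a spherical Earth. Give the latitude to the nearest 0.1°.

≈ 76.2°N

The great circle lies in the plane with unit normal n̂ = (p₁ × p₂)/|p₁ × p₂|.
Here n̂_z ≈ -0.238; the vertex latitude is φ_max = arccos|n̂_z| ≈ 76.2°.
Check via Clairaut: cos φ_max = |cos φ₁| · sin C = cos(70.0°)·sin(44.1°) ≈ 0.238, again giving ≈ 76.2°.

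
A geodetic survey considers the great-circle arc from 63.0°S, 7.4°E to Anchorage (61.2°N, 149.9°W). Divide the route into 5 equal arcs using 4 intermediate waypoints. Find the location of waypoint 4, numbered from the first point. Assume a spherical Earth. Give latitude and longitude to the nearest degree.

Write both endpoints as unit vectors p₁, p₂ with components (cos φ cos λ, cos φ sin λ, sin φ).
The central angle between the endpoints is δ = arccos(p₁·p₂) ≈ 2.955 rad (169.3°).
Interpolate at f = 4/5 with slerp weights a = sin((1−f)δ)/sin δ ≈ 2.997, b = sin(fδ)/sin δ ≈ 3.775.
p = a·p₁ + b·p₂ ≈ (-0.224, -0.737, 0.638); φ = arcsin(p_z) ≈ 39.63°, λ = atan2(p_y, p_x) ≈ -106.92°.

≈ 40°N, 107°W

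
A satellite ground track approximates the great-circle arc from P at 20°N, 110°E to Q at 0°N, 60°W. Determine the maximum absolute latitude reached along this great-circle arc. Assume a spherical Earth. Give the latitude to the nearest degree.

The great circle lies in the plane with unit normal n̂ = (p₁ × p₂)/|p₁ × p₂|.
Here n̂_z ≈ -0.431; the vertex latitude is φ_max = arccos|n̂_z| ≈ 64.5°.
Check via Clairaut: cos φ_max = |cos φ₁| · sin C = cos(20.0°)·sin(27.3°) ≈ 0.431, again giving ≈ 64.5°.

≈ 64°N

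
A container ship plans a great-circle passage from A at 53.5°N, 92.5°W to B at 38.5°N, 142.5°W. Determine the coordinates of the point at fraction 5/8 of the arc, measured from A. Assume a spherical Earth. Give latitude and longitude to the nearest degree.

Convert each endpoint to a unit vector on the sphere (x = cos φ cos λ, y = cos φ sin λ, z = sin φ).
The central angle between the endpoints is δ = arccos(p₁·p₂) ≈ 0.644 rad (36.9°).
Interpolate at f = 5/8 with slerp weights a = sin((1−f)δ)/sin δ ≈ 0.398, b = sin(fδ)/sin δ ≈ 0.652.
p = a·p₁ + b·p₂ ≈ (-0.415, -0.548, 0.726); φ = arcsin(p_z) ≈ 46.58°, λ = atan2(p_y, p_x) ≈ -127.19°.

≈ 47°N, 127°W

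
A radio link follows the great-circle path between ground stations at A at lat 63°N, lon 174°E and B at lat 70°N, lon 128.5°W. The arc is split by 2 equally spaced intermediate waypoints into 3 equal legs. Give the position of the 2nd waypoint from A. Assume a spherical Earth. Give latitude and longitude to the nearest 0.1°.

≈ lat 70.1°N, lon 151.1°W

Convert each endpoint to a unit vector on the sphere (x = cos φ cos λ, y = cos φ sin λ, z = sin φ).
The central angle between the endpoints is δ = arccos(p₁·p₂) ≈ 0.401 rad (23.0°).
Interpolate at f = 2/3 with slerp weights a = sin((1−f)δ)/sin δ ≈ 0.341, b = sin(fδ)/sin δ ≈ 0.677.
p = a·p₁ + b·p₂ ≈ (-0.298, -0.165, 0.940); φ = arcsin(p_z) ≈ 70.07°, λ = atan2(p_y, p_x) ≈ -151.06°.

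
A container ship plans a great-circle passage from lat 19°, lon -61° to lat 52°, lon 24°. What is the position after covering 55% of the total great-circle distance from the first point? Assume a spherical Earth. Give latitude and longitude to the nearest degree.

≈ lat 45°, lon -25°

Write both endpoints as unit vectors p₁, p₂ with components (cos φ cos λ, cos φ sin λ, sin φ).
The central angle between the endpoints is δ = arccos(p₁·p₂) ≈ 1.258 rad (72.1°).
Interpolate at f = 0.55 with slerp weights a = sin((1−f)δ)/sin δ ≈ 0.564, b = sin(fδ)/sin δ ≈ 0.671.
p = a·p₁ + b·p₂ ≈ (0.636, -0.298, 0.712); φ = arcsin(p_z) ≈ 45.40°, λ = atan2(p_y, p_x) ≈ -25.14°.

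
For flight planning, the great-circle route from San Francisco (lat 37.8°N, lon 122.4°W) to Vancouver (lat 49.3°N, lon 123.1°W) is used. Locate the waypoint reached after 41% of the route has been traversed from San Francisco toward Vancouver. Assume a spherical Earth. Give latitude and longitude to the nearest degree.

≈ lat 43°N, lon 123°W

Convert each endpoint to a unit vector on the sphere (x = cos φ cos λ, y = cos φ sin λ, z = sin φ).
The central angle between the endpoints is δ = arccos(p₁·p₂) ≈ 0.201 rad (11.5°).
Interpolate at f = 0.41 with slerp weights a = sin((1−f)δ)/sin δ ≈ 0.593, b = sin(fδ)/sin δ ≈ 0.412.
p = a·p₁ + b·p₂ ≈ (-0.398, -0.621, 0.676); φ = arcsin(p_z) ≈ 42.52°, λ = atan2(p_y, p_x) ≈ -122.66°.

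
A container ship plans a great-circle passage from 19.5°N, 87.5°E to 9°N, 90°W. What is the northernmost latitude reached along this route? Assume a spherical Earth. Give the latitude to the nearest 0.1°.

The great circle lies in the plane with unit normal n̂ = (p₁ × p₂)/|p₁ × p₂|.
Here n̂_z ≈ -0.085; the vertex latitude is φ_max = arccos|n̂_z| ≈ 85.1°.
Check via Clairaut: cos φ_max = |cos φ₁| · sin C = cos(19.5°)·sin(5.2°) ≈ 0.085, again giving ≈ 85.1°.

≈ 85.1°N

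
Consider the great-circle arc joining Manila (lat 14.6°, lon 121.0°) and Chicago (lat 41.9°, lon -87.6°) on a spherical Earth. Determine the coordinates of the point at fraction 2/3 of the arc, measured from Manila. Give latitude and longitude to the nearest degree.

≈ lat 67°, lon -144°

Write both endpoints as unit vectors p₁, p₂ with components (cos φ cos λ, cos φ sin λ, sin φ).
The central angle between the endpoints is δ = arccos(p₁·p₂) ≈ 2.053 rad (117.6°).
Interpolate at f = 2/3 with slerp weights a = sin((1−f)δ)/sin δ ≈ 0.714, b = sin(fδ)/sin δ ≈ 1.106.
p = a·p₁ + b·p₂ ≈ (-0.321, -0.230, 0.919); φ = arcsin(p_z) ≈ 66.71°, λ = atan2(p_y, p_x) ≈ -144.35°.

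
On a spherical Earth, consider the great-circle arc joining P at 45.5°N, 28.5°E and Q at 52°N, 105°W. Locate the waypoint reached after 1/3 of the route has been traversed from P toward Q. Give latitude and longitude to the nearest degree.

≈ 65°N, 1°E

Write both endpoints as unit vectors p₁, p₂ with components (cos φ cos λ, cos φ sin λ, sin φ).
The central angle between the endpoints is δ = arccos(p₁·p₂) ≈ 1.303 rad (74.6°).
Interpolate at f = 1/3 with slerp weights a = sin((1−f)δ)/sin δ ≈ 0.792, b = sin(fδ)/sin δ ≈ 0.436.
p = a·p₁ + b·p₂ ≈ (0.418, 0.005, 0.908); φ = arcsin(p_z) ≈ 65.28°, λ = atan2(p_y, p_x) ≈ 0.73°.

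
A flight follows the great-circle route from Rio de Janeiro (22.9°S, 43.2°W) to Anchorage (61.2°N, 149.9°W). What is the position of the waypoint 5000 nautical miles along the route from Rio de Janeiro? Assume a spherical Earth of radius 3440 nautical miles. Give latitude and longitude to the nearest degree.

≈ (47°N, 93°W)

Convert each endpoint to a unit vector on the sphere (x = cos φ cos λ, y = cos φ sin λ, z = sin φ).
The central angle between the endpoints is δ = arccos(p₁·p₂) ≈ 2.058 rad (117.9°). The total great-circle distance is δ·R ≈ 2.058 × 3440 ≈ 7081 nmi, so the target fraction is f = 5000/7081 ≈ 0.706.
Interpolate at f ≈ 0.706 with slerp weights a = sin((1−f)δ)/sin δ ≈ 0.644, b = sin(fδ)/sin δ ≈ 1.124.
p = a·p₁ + b·p₂ ≈ (-0.036, -0.678, 0.735); φ = arcsin(p_z) ≈ 47.27°, λ = atan2(p_y, p_x) ≈ -93.06°.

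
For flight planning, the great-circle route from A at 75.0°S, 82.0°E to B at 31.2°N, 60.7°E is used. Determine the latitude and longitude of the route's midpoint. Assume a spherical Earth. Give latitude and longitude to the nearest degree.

≈ 22°S, 66°E

Write both endpoints as unit vectors p₁, p₂ with components (cos φ cos λ, cos φ sin λ, sin φ).
The central angle between the endpoints is δ = arccos(p₁·p₂) ≈ 1.869 rad (107.1°).
Interpolate at f = 1/2 with slerp weights a = sin((1−f)δ)/sin δ ≈ 0.842, b = sin(fδ)/sin δ ≈ 0.842.
p = a·p₁ + b·p₂ ≈ (0.383, 0.844, -0.377); φ = arcsin(p_z) ≈ -22.15°, λ = atan2(p_y, p_x) ≈ 65.60°.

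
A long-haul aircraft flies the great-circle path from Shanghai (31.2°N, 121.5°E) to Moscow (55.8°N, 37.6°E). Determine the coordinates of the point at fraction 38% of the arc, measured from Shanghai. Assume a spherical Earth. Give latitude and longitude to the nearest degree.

≈ 47°N, 100°E

The haversine formula gives a central angle δ ≈ 1.071 rad (61.3°) between the endpoints.
Interpolate at f = 0.38 with slerp weights a = sin((1−f)δ)/sin δ ≈ 0.702, b = sin(fδ)/sin δ ≈ 0.451.
p = a·p₁ + b·p₂ ≈ (-0.113, 0.667, 0.737); φ = arcsin(p_z) ≈ 47.45°, λ = atan2(p_y, p_x) ≈ 99.62°.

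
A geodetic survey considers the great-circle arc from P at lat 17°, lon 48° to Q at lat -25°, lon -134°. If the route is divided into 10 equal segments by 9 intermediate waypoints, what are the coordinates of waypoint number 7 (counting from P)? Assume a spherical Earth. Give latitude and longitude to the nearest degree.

≈ lat -72°, lon -171°

Write both endpoints as unit vectors p₁, p₂ with components (cos φ cos λ, cos φ sin λ, sin φ).
The central angle between the endpoints is δ = arccos(p₁·p₂) ≈ 2.998 rad (171.8°).
Interpolate at f = 7/10 with slerp weights a = sin((1−f)δ)/sin δ ≈ 5.480, b = sin(fδ)/sin δ ≈ 6.046.
p = a·p₁ + b·p₂ ≈ (-0.300, -0.047, -0.953); φ = arcsin(p_z) ≈ -72.34°, λ = atan2(p_y, p_x) ≈ -171.08°.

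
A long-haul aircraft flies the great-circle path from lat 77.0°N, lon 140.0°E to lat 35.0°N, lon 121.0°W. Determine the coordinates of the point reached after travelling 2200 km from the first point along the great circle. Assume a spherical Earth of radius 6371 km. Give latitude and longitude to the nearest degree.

Convert each endpoint to a unit vector on the sphere (x = cos φ cos λ, y = cos φ sin λ, z = sin φ).
The central angle between the endpoints is δ = arccos(p₁·p₂) ≈ 1.012 rad (58.0°). The total great-circle distance is δ·R ≈ 1.012 × 6371 ≈ 6448 km, so the target fraction is f = 2200/6448 ≈ 0.341.
Interpolate at f ≈ 0.341 with slerp weights a = sin((1−f)δ)/sin δ ≈ 0.729, b = sin(fδ)/sin δ ≈ 0.399.
p = a·p₁ + b·p₂ ≈ (-0.294, -0.175, 0.940); φ = arcsin(p_z) ≈ 69.99°, λ = atan2(p_y, p_x) ≈ -149.27°.

≈ lat 70°N, lon 149°W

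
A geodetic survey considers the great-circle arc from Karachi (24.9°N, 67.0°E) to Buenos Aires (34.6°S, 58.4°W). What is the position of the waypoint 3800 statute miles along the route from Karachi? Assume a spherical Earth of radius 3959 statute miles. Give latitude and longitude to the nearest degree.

≈ 4°S, 19°E

Convert each endpoint to a unit vector on the sphere (x = cos φ cos λ, y = cos φ sin λ, z = sin φ).
The central angle between the endpoints is δ = arccos(p₁·p₂) ≈ 2.307 rad (132.2°). The total great-circle distance is δ·R ≈ 2.307 × 3959 ≈ 9134 mi, so the target fraction is f = 3800/9134 ≈ 0.416.
Interpolate at f ≈ 0.416 with slerp weights a = sin((1−f)δ)/sin δ ≈ 1.316, b = sin(fδ)/sin δ ≈ 1.106.
p = a·p₁ + b·p₂ ≈ (0.943, 0.324, -0.074); φ = arcsin(p_z) ≈ -4.22°, λ = atan2(p_y, p_x) ≈ 18.95°.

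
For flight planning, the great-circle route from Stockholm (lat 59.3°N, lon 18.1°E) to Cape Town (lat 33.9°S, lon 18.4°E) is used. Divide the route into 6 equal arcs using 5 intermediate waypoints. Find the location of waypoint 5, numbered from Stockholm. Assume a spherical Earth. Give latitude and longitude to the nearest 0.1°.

The haversine formula gives a central angle δ ≈ 1.627 rad (93.2°) between the endpoints.
Interpolate at f = 5/6 with slerp weights a = sin((1−f)δ)/sin δ ≈ 0.268, b = sin(fδ)/sin δ ≈ 0.978.
p = a·p₁ + b·p₂ ≈ (0.901, 0.299, -0.315); φ = arcsin(p_z) ≈ -18.37°, λ = atan2(p_y, p_x) ≈ 18.36°.

≈ lat 18.4°S, lon 18.4°E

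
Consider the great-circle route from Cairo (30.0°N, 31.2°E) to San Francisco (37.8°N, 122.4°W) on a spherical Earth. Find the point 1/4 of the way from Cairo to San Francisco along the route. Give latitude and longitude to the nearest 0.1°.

≈ 54.2°N, 14.6°E

Convert each endpoint to a unit vector on the sphere (x = cos φ cos λ, y = cos φ sin λ, z = sin φ).
The central angle between the endpoints is δ = arccos(p₁·p₂) ≈ 1.882 rad (107.8°).
Interpolate at f = 1/4 with slerp weights a = sin((1−f)δ)/sin δ ≈ 1.037, b = sin(fδ)/sin δ ≈ 0.476.
p = a·p₁ + b·p₂ ≈ (0.567, 0.148, 0.811); φ = arcsin(p_z) ≈ 54.15°, λ = atan2(p_y, p_x) ≈ 14.60°.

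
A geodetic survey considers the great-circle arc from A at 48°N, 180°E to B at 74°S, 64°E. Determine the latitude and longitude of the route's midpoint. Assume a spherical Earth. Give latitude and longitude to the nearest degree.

Convert each endpoint to a unit vector on the sphere (x = cos φ cos λ, y = cos φ sin λ, z = sin φ).
The central angle between the endpoints is δ = arccos(p₁·p₂) ≈ 2.490 rad (142.7°).
Interpolate at f = 1/2 with slerp weights a = sin((1−f)δ)/sin δ ≈ 1.563, b = sin(fδ)/sin δ ≈ 1.563.
p = a·p₁ + b·p₂ ≈ (-0.857, 0.387, -0.341); φ = arcsin(p_z) ≈ -19.93°, λ = atan2(p_y, p_x) ≈ 155.68°.

≈ 20°S, 156°E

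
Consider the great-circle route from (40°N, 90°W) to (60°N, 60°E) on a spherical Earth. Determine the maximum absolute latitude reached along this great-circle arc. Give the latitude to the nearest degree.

≈ 79°N

The great circle lies in the plane with unit normal n̂ = (p₁ × p₂)/|p₁ × p₂|.
Here n̂_z ≈ +0.197; the vertex latitude is φ_max = arccos|n̂_z| ≈ 78.7°.
Check via Clairaut: cos φ_max = |cos φ₁| · sin C = cos(40.0°)·sin(14.9°) ≈ 0.197, again giving ≈ 78.7°.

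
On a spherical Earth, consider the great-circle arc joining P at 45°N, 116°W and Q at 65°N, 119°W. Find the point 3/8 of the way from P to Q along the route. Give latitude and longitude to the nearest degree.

≈ 53°N, 117°W

Write both endpoints as unit vectors p₁, p₂ with components (cos φ cos λ, cos φ sin λ, sin φ).
The central angle between the endpoints is δ = arccos(p₁·p₂) ≈ 0.350 rad (20.1°).
Interpolate at f = 3/8 with slerp weights a = sin((1−f)δ)/sin δ ≈ 0.633, b = sin(fδ)/sin δ ≈ 0.382.
p = a·p₁ + b·p₂ ≈ (-0.274, -0.543, 0.793); φ = arcsin(p_z) ≈ 52.51°, λ = atan2(p_y, p_x) ≈ -116.79°.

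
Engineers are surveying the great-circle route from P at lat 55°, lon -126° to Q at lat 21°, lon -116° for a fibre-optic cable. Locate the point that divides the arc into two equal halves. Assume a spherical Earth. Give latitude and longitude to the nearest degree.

Convert each endpoint to a unit vector on the sphere (x = cos φ cos λ, y = cos φ sin λ, z = sin φ).
The central angle between the endpoints is δ = arccos(p₁·p₂) ≈ 0.608 rad (34.8°).
Interpolate at f = 1/2 with slerp weights a = sin((1−f)δ)/sin δ ≈ 0.524, b = sin(fδ)/sin δ ≈ 0.524.
p = a·p₁ + b·p₂ ≈ (-0.391, -0.683, 0.617); φ = arcsin(p_z) ≈ 38.10°, λ = atan2(p_y, p_x) ≈ -119.80°.

≈ lat 38°, lon -120°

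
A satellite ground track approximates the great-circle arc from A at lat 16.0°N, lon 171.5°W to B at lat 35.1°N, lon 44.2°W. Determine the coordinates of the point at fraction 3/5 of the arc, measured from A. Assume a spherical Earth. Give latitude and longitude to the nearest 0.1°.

Write both endpoints as unit vectors p₁, p₂ with components (cos φ cos λ, cos φ sin λ, sin φ).
The central angle between the endpoints is δ = arccos(p₁·p₂) ≈ 1.895 rad (108.5°).
Interpolate at f = 3/5 with slerp weights a = sin((1−f)δ)/sin δ ≈ 0.725, b = sin(fδ)/sin δ ≈ 0.957.
p = a·p₁ + b·p₂ ≈ (-0.128, -0.649, 0.750); φ = arcsin(p_z) ≈ 48.60°, λ = atan2(p_y, p_x) ≈ -101.16°.

≈ lat 48.6°N, lon 101.2°W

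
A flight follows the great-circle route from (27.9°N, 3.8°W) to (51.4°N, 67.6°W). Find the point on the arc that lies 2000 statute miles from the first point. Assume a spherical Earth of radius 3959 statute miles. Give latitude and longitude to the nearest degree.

From cos δ = sin φ₁ sin φ₂ + cos φ₁ cos φ₂ cos Δλ, the central angle is δ ≈ 0.916 rad (52.5°). The total great-circle distance is δ·R ≈ 0.916 × 3959 ≈ 3626 mi, so the target fraction is f = 2000/3626 ≈ 0.552.
Interpolate at f ≈ 0.552 with slerp weights a = sin((1−f)δ)/sin δ ≈ 0.503, b = sin(fδ)/sin δ ≈ 0.610.
p = a·p₁ + b·p₂ ≈ (0.589, -0.381, 0.712); φ = arcsin(p_z) ≈ 45.44°, λ = atan2(p_y, p_x) ≈ -32.93°.

≈ (45°N, 33°W)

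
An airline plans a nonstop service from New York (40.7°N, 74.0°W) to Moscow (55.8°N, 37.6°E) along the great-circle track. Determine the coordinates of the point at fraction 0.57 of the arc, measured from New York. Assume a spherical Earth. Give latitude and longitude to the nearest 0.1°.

Write both endpoints as unit vectors p₁, p₂ with components (cos φ cos λ, cos φ sin λ, sin φ).
The central angle between the endpoints is δ = arccos(p₁·p₂) ≈ 1.178 rad (67.5°).
Interpolate at f = 0.57 with slerp weights a = sin((1−f)δ)/sin δ ≈ 0.525, b = sin(fδ)/sin δ ≈ 0.673.
p = a·p₁ + b·p₂ ≈ (0.410, -0.152, 0.900); φ = arcsin(p_z) ≈ 64.09°, λ = atan2(p_y, p_x) ≈ -20.33°.

≈ 64.1°N, 20.3°W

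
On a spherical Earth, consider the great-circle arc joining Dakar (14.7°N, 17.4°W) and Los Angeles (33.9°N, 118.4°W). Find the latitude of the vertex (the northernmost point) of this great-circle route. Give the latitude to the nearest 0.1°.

≈ 38.0°N

The great circle lies in the plane with unit normal n̂ = (p₁ × p₂)/|p₁ × p₂|.
Here n̂_z ≈ -0.788; the vertex latitude is φ_max = arccos|n̂_z| ≈ 38.0°.
Check via Clairaut: cos φ_max = |cos φ₁| · sin C = cos(14.7°)·sin(54.6°) ≈ 0.788, again giving ≈ 38.0°.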